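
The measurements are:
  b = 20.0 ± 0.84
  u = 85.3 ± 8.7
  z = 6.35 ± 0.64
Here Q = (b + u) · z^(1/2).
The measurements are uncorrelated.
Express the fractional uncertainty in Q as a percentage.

Let w = b + u = 105. δw = √(δb² + δu²) = √(0.706 + 75.7) = 8.74, so δw/w = 0.0830.
Q is then a monomial in w, z:
δQ/Q = √((δw/w)² + (½·δz/z)²) = √(0.00689 + 0.00254) = 0.0971

9.71%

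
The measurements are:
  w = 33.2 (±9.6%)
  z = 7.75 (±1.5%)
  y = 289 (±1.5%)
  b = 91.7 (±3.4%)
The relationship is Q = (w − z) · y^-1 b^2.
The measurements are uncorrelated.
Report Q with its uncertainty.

741 ± 106

Let u = w − z = 25.5. δu = √(δw² + δz²) = √(10.2 + 0.0135) = 3.19, so δu/u = 0.125.
Q is then a monomial in u, y, b:
δQ/Q = √((δu/u)² + (-1·δy/y)² + (2·δb/b)²) = √(0.0157 + 0.000225 + 0.00462) = 0.143
Q = 741, so δQ = 0.143 × 741 = 106.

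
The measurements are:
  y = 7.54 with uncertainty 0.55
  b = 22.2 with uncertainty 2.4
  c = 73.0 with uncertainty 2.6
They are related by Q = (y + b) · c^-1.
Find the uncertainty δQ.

0.0367

Let u = y + b = 29.7. δu = √(δy² + δb²) = √(0.303 + 5.76) = 2.46, so δu/u = 0.0828.
Q is then a monomial in u, c:
δQ/Q = √((δu/u)² + (-1·δc/c)²) = √(0.00685 + 0.00127) = 0.0901
Q = 0.407, so δQ = 0.0901 × 0.407 = 0.0367.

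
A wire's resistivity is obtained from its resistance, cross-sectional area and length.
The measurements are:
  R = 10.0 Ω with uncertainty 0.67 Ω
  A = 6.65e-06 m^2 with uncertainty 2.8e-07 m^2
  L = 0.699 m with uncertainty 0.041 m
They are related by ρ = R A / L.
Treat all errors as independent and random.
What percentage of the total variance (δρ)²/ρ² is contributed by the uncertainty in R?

(δρ/ρ)² = (1·δR/R)² + (1·δA/A)² + (-1·δL/L)²
  R term: (1×0.0670)² = 0.00449
  A term: (1×0.0421)² = 0.00177
  L term: (-1×0.0587)² = 0.00344
Total = 0.00970. Share from R = 0.00449/0.00970 = 0.463.

46.3%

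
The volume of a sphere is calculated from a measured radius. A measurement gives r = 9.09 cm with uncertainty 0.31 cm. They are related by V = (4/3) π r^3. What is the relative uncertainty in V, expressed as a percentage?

10.2%

Products/powers → add relative errors in quadrature, weighted by exponent:
  (3·δr/r)² = (3×0.0341)² = 0.0105
δV/V = √(0.0105) = 0.102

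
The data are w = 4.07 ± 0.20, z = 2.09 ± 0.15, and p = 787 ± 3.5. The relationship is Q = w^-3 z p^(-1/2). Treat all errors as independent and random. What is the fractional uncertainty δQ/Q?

0.164

Products/powers → add relative errors in quadrature, weighted by exponent:
  (-3·δw/w)² = (-3×0.0491)² = 0.0217;  (1·δz/z)² = (1×0.0718)² = 0.00515;  (−½·δp/p)² = (-0.5×0.00445)² = 4.94e-06
δQ/Q = √(0.0269) = 0.164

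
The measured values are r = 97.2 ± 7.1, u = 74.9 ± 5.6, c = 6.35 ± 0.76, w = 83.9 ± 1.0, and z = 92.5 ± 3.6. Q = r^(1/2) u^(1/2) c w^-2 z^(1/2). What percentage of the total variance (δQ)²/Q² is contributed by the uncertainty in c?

79.6%

(δQ/Q)² = (½·δr/r)² + (½·δu/u)² + (1·δc/c)² + (-2·δw/w)² + (½·δz/z)²
  r term: (0.5×0.0730)² = 0.00133
  u term: (0.5×0.0748)² = 0.00140
  c term: (1×0.120)² = 0.0143
  w term: (-2×0.0119)² = 0.000568
  z term: (0.5×0.0389)² = 0.000379
Total = 0.0180. Share from c = 0.0143/0.0180 = 0.796.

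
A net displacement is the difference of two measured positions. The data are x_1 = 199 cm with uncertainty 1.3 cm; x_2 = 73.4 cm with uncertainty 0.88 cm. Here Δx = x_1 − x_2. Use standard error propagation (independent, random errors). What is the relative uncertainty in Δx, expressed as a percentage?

For a sum/difference, combine absolute errors in quadrature:
  (δx_1)² = 1.69;  (δx_2)² = 0.774
δΔx = √(2.46) = 1.57 cm
Δx = 126 cm, so δΔx/Δx = 1.57/126 = 0.0125.

1.25%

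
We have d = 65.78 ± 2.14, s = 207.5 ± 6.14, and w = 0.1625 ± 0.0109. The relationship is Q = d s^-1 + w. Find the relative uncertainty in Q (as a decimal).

Let p = d·s^-1 = 0.3170. δp/p = √((1·δd/d)² + (-1·δs/s)²) = √(0.00106 + 0.000876) = 0.0440, so δp = 0.0139.
Q = p + w: δQ = √(δp² + δw²) = √(0.000194 + 0.000119) = 0.0177
Q = 0.4795, so δQ/Q = 0.0177/0.4795 = 0.0369.

0.0369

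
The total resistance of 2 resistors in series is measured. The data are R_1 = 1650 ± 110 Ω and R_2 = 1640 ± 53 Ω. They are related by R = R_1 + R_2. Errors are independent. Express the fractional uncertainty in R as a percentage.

For a sum/difference, combine absolute errors in quadrature:
  (δR_1)² = 12100;  (δR_2)² = 2810
δR = √(14900) = 122 Ω
R = 3290 Ω, so δR/R = 122/3290 = 0.0371.

3.71%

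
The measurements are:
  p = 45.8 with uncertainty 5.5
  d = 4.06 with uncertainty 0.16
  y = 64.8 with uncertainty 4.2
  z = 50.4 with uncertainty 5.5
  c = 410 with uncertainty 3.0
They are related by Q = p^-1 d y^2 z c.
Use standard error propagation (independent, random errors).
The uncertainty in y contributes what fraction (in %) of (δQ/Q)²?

(δQ/Q)² = (-1·δp/p)² + (1·δd/d)² + (2·δy/y)² + (1·δz/z)² + (1·δc/c)²
  p term: (-1×0.120)² = 0.0144
  d term: (1×0.0394)² = 0.00155
  y term: (2×0.0648)² = 0.0168
  z term: (1×0.109)² = 0.0119
  c term: (1×0.00732)² = 5.35e-05
Total = 0.0447. Share from y = 0.0168/0.0447 = 0.376.

37.6%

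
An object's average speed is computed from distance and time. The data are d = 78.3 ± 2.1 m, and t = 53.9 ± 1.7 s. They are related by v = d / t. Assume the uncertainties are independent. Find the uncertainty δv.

Relative error in a monomial: (δv/v)² = Σ (nᵢ · δxᵢ/xᵢ)².
  (1·δd/d)² = (1×0.0268)² = 0.000719;  (-1·δt/t)² = (-1×0.0315)² = 0.000995
δv/v = √(0.00171) = 0.0414
v = 1.45 m/s, so δv = 0.0414 × 1.45 = 0.0601 m/s.

0.0601 m/s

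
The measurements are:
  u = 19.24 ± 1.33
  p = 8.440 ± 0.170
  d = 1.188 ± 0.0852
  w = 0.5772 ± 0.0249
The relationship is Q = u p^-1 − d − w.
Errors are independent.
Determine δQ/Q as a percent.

Let h = u·p^-1 = 2.280. δh/h = √((1·δu/u)² + (-1·δp/p)²) = √(0.00478 + 0.000406) = 0.0720, so δh = 0.164.
Q = h − d − w: δQ = √(δh² + δd² + δw²) = √(0.0269 + 0.00726 + 0.000620) = 0.187
Q = 0.5144, so δQ/Q = 0.187/0.5144 = 0.363.

36.3%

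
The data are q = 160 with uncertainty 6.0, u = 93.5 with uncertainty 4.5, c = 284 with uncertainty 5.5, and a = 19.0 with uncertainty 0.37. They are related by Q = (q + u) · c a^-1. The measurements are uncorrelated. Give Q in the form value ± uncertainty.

3790 ± 153

Let w = q + u = 254. δw = √(δq² + δu²) = √(36.0 + 20.2) = 7.50, so δw/w = 0.0296.
Q is then a monomial in w, c, a:
δQ/Q = √((δw/w)² + (1·δc/c)² + (-1·δa/a)²) = √(0.000875 + 0.000375 + 0.000379) = 0.0404
Q = 3790, so δQ = 0.0404 × 3790 = 153.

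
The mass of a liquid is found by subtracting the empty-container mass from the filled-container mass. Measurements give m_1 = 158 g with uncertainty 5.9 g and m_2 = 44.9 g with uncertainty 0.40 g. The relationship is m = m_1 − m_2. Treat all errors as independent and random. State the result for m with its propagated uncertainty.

For a sum/difference, combine absolute errors in quadrature:
  (δm_1)² = 34.8;  (δm_2)² = 0.160
δm = √(35.0) = 5.91 g
m = 113 g.

113 ± 5.91 g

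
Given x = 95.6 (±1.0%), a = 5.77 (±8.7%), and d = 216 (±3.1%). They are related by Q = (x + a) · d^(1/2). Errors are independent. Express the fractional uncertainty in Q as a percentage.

1.88%

Let u = x + a = 101. δu = √(δx² + δa²) = √(0.914 + 0.252) = 1.08, so δu/u = 0.0107.
Q is then a monomial in u, d:
δQ/Q = √((δu/u)² + (½·δd/d)²) = √(0.000113 + 0.000240) = 0.0188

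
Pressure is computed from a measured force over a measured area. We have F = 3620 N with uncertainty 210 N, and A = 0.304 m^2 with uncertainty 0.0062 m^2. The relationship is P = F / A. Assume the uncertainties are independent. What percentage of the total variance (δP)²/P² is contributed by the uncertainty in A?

11.0%

(δP/P)² = (1·δF/F)² + (-1·δA/A)²
  F term: (1×0.0580)² = 0.00337
  A term: (-1×0.0204)² = 0.000416
Total = 0.00378. Share from A = 0.000416/0.00378 = 0.110.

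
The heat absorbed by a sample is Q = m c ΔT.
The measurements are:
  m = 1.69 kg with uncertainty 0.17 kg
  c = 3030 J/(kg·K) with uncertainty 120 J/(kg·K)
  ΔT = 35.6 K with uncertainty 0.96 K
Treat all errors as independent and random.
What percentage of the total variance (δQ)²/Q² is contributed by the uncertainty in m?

(δQ/Q)² = (1·δm/m)² + (1·δc/c)² + (1·δΔT/ΔT)²
  m term: (1×0.101)² = 0.0101
  c term: (1×0.0396)² = 0.00157
  ΔT term: (1×0.0270)² = 0.000727
Total = 0.0124. Share from m = 0.0101/0.0124 = 0.815.

81.5%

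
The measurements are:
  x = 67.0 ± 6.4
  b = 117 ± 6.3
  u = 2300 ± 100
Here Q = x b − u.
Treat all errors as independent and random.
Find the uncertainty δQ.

Let p = x·b = 7840. δp/p = √((1·δx/x)² + (1·δb/b)²) = √(0.00912 + 0.00290) = 0.110, so δp = 860.
Q = p − u: δQ = √(δp² + δu²) = √(7.39e+05 + 10000) = 865

865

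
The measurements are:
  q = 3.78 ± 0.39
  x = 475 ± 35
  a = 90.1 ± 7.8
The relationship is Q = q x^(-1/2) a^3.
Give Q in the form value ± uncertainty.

(1.27 ± 0.358) × 10^5

Q is a product of powers, so relative uncertainties combine in quadrature:
  (1·δq/q)² = (1×0.103)² = 0.0106;  (−½·δx/x)² = (-0.5×0.0737)² = 0.00136;  (3·δa/a)² = (3×0.0866)² = 0.0675
δQ/Q = √(0.0795) = 0.282
Q = 1.27e+05, so δQ = 0.282 × 1.27e+05 = 35800.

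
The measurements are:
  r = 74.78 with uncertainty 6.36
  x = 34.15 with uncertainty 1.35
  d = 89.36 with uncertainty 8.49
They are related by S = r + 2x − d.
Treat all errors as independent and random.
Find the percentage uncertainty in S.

20.4%

Sums and differences: (δS)² = Σ (cᵢ δxᵢ)².
  (δr)² = 40.4;  (2·δx)² = 7.29;  (δd)² = 72.1
δS = √(120) = 10.9
S = 53.72, so δS/S = 10.9/53.72 = 0.204.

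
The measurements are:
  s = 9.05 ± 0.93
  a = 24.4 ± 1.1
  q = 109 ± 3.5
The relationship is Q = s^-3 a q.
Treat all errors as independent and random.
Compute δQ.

Since Q is a product/quotient, work with relative uncertainties:
  (-3·δs/s)² = (-3×0.103)² = 0.0950;  (1·δa/a)² = (1×0.0451)² = 0.00203;  (1·δq/q)² = (1×0.0321)² = 0.00103
δQ/Q = √(0.0981) = 0.313
Q = 3.59, so δQ = 0.313 × 3.59 = 1.12.

1.12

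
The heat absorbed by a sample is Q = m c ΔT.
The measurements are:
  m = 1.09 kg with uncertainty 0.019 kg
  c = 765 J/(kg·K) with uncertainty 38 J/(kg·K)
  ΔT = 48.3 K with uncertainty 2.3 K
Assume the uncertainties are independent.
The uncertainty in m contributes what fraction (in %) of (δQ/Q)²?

6.03%

(δQ/Q)² = (1·δm/m)² + (1·δc/c)² + (1·δΔT/ΔT)²
  m term: (1×0.0174)² = 0.000304
  c term: (1×0.0497)² = 0.00247
  ΔT term: (1×0.0476)² = 0.00227
Total = 0.00504. Share from m = 0.000304/0.00504 = 0.0603.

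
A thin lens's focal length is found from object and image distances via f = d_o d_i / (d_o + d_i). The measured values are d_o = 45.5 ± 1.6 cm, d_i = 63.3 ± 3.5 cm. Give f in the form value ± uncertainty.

∂f/∂d_o = (d_i/(d_o+d_i))² = 0.338;  ∂f/∂d_i = (d_o/(d_o+d_i))² = 0.175
δf = √((∂f/∂d_o · δd_o)² + (∂f/∂d_i · δd_i)²) = √(0.293 + 0.375) = 0.817 cm
f = 26.5 cm.

26.5 ± 0.817 cm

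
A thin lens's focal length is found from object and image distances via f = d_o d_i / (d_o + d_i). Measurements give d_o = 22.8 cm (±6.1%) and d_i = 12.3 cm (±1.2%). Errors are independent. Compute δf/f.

∂f/∂d_o = (d_i/(d_o+d_i))² = 0.123;  ∂f/∂d_i = (d_o/(d_o+d_i))² = 0.422
δf = √((∂f/∂d_o · δd_o)² + (∂f/∂d_i · δd_i)²) = √(0.0292 + 0.00388) = 0.182 cm
f = 7.99 cm, so δf/f = 0.182/7.99 = 0.0228.

0.0228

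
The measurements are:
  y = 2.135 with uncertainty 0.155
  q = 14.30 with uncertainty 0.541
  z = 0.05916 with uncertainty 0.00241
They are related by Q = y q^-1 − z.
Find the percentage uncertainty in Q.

13.8%

Let p = y·q^-1 = 0.1493. δp/p = √((1·δy/y)² + (-1·δq/q)²) = √(0.00527 + 0.00143) = 0.0819, so δp = 0.0122.
Q = p − z: δQ = √(δp² + δz²) = √(0.000149 + 5.81e-06) = 0.0125
Q = 0.09014, so δQ/Q = 0.0125/0.09014 = 0.138.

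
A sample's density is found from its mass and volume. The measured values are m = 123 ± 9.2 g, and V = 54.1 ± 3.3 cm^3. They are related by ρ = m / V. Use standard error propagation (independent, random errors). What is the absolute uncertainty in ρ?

For a monomial ρ ∝ m, V^-1, fractional errors add in quadrature:
  (1·δm/m)² = (1×0.0748)² = 0.00559;  (-1·δV/V)² = (-1×0.0610)² = 0.00372
δρ/ρ = √(0.00932) = 0.0965
ρ = 2.27 g/cm^3, so δρ = 0.0965 × 2.27 = 0.219 g/cm^3.

0.219 g/cm^3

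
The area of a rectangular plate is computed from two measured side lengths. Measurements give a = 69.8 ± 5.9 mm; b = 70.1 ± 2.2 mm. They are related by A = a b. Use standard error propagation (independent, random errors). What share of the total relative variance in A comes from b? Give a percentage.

12.1%

(δA/A)² = (1·δa/a)² + (1·δb/b)²
  a term: (1×0.0845)² = 0.00714
  b term: (1×0.0314)² = 0.000985
Total = 0.00813. Share from b = 0.000985/0.00813 = 0.121.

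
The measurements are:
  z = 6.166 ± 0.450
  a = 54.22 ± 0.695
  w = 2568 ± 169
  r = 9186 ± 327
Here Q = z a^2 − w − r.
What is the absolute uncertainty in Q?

Let p = z·a^2 = 18130. δp/p = √((1·δz/z)² + (2·δa/a)²) = √(0.00533 + 0.000657) = 0.0774, so δp = 1400.
Q = p − w − r: δQ = √(δp² + δw² + δr²) = √(1.97e+06 + 28600 + 1.07e+05) = 1450

1450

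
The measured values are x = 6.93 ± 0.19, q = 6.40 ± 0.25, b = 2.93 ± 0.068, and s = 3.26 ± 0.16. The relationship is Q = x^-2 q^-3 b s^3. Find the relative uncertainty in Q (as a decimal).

For a monomial Q ∝ x^-2, q^-3, b, s^3, fractional errors add in quadrature:
  (-2·δx/x)² = (-2×0.0274)² = 0.00301;  (-3·δq/q)² = (-3×0.0391)² = 0.0137;  (1·δb/b)² = (1×0.0232)² = 0.000539;  (3·δs/s)² = (3×0.0491)² = 0.0217
δQ/Q = √(0.0390) = 0.197

0.197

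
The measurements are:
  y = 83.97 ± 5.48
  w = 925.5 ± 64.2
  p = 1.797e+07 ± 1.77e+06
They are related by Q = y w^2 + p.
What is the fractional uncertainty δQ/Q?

0.124

Let h = y·w^2 = 7.192e+07. δh/h = √((1·δy/y)² + (2·δw/w)²) = √(0.00426 + 0.0192) = 0.153, so δh = 1.1e+07.
Q = h + p: δQ = √(δh² + δp²) = √(1.22e+14 + 3.13e+12) = 1.12e+07
Q = 8.989e+07, so δQ/Q = 1.12e+07/8.989e+07 = 0.124.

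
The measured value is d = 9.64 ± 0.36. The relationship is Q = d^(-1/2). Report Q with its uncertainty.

Q ∝ d^(-1/2), so δQ/Q = |−½| · δd/d = 0.5 × 0.0373 = 0.0187.
Q = 0.322, so δQ = 0.0187 × 0.322 = 0.00601.

0.322 ± 0.00601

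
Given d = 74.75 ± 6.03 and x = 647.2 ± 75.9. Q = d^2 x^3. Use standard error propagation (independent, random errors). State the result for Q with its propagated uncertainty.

(1.515 ± 0.586) × 10^12

Since Q is a product/quotient, work with relative uncertainties:
  (2·δd/d)² = (2×0.0807)² = 0.0260;  (3·δx/x)² = (3×0.117)² = 0.124
δQ/Q = √(0.150) = 0.387
Q = 1.515e+12, so δQ = 0.387 × 1.515e+12 = 5.86e+11.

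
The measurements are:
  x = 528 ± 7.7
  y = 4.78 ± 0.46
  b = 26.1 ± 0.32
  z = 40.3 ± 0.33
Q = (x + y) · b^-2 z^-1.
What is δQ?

0.000575

Let u = x + y = 533. δu = √(δx² + δy²) = √(59.3 + 0.212) = 7.71, so δu/u = 0.0145.
Q is then a monomial in u, b, z:
δQ/Q = √((δu/u)² + (-2·δb/b)² + (-1·δz/z)²) = √(0.000210 + 0.000601 + 6.71e-05) = 0.0296
Q = 0.0194, so δQ = 0.0296 × 0.0194 = 0.000575.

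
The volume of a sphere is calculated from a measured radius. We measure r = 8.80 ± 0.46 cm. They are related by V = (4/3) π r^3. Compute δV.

Relative error in a monomial: (δV/V)² = Σ (nᵢ · δxᵢ/xᵢ)².
  (3·δr/r)² = (3×0.0523)² = 0.0246
δV/V = √(0.0246) = 0.157
V = 2850 cm^3, so δV = 0.157 × 2850 = 448 cm^3.

448 cm^3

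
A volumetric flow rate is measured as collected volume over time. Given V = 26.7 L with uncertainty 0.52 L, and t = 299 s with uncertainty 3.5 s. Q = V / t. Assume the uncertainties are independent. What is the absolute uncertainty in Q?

0.00203 L/s

Each factor contributes (exponent × relative error)² to (δQ/Q)²:
  (1·δV/V)² = (1×0.0195)² = 0.000379;  (-1·δt/t)² = (-1×0.0117)² = 0.000137
δQ/Q = √(0.000516) = 0.0227
Q = 0.0893 L/s, so δQ = 0.0227 × 0.0893 = 0.00203 L/s.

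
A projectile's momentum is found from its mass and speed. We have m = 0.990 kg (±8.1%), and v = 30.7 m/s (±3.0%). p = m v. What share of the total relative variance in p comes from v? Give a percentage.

12.1%

(δp/p)² = (1·δm/m)² + (1·δv/v)²
  m term: (1×0.0810)² = 0.00656
  v term: (1×0.0300)² = 0.000900
Total = 0.00746. Share from v = 0.000900/0.00746 = 0.121.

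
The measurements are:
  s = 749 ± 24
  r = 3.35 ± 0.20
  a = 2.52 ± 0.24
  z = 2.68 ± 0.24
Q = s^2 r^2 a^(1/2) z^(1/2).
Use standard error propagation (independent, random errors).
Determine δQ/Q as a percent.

Each factor contributes (exponent × relative error)² to (δQ/Q)²:
  (2·δs/s)² = (2×0.0320)² = 0.00411;  (2·δr/r)² = (2×0.0597)² = 0.0143;  (½·δa/a)² = (0.5×0.0952)² = 0.00227;  (½·δz/z)² = (0.5×0.0896)² = 0.00200
δQ/Q = √(0.0226) = 0.150

15.0%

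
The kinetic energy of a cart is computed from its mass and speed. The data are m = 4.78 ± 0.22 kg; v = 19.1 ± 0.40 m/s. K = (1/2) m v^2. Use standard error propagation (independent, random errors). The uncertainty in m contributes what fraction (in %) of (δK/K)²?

54.7%

(δK/K)² = (1·δm/m)² + (2·δv/v)²
  m term: (1×0.0460)² = 0.00212
  v term: (2×0.0209)² = 0.00175
Total = 0.00387. Share from m = 0.00212/0.00387 = 0.547.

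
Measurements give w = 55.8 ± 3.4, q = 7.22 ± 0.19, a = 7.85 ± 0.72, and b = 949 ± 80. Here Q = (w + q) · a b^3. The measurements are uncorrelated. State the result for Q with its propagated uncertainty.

(4.23 ± 1.16) × 10^11

Let u = w + q = 63.0. δu = √(δw² + δq²) = √(11.6 + 0.0361) = 3.41, so δu/u = 0.0540.
Q is then a monomial in u, a, b:
δQ/Q = √((δu/u)² + (1·δa/a)² + (3·δb/b)²) = √(0.00292 + 0.00841 + 0.0640) = 0.274
Q = 4.23e+11, so δQ = 0.274 × 4.23e+11 = 1.16e+11.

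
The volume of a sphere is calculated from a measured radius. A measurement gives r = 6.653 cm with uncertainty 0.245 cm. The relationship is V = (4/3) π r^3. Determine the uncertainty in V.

136 cm^3

V ∝ r^3, so δV/V = |3| · δr/r = 3 × 0.0368 = 0.110.
V = 1234 cm^3, so δV = 0.110 × 1234 = 136 cm^3.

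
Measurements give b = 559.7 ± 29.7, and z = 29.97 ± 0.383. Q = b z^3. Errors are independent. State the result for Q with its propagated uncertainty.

(1.507 ± 0.0986) × 10^7

Q is a product of powers, so relative uncertainties combine in quadrature:
  (1·δb/b)² = (1×0.0531)² = 0.00282;  (3·δz/z)² = (3×0.0128)² = 0.00147
δQ/Q = √(0.00429) = 0.0655
Q = 1.507e+07, so δQ = 0.0655 × 1.507e+07 = 9.86e+05.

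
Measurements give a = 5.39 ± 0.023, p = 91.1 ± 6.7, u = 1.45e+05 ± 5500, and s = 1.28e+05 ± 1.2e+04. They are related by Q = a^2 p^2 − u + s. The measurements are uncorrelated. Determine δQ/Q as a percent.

16.9%

Let w = a^2·p^2 = 2.41e+05. δw/w = √((2·δa/a)² + (2·δp/p)²) = √(7.28e-05 + 0.0216) = 0.147, so δw = 35500.
Q = w − u + s: δQ = √(δw² + δu² + δs²) = √(1.26e+09 + 3.02e+07 + 1.44e+08) = 37900
Q = 2.24e+05, so δQ/Q = 37900/2.24e+05 = 0.169.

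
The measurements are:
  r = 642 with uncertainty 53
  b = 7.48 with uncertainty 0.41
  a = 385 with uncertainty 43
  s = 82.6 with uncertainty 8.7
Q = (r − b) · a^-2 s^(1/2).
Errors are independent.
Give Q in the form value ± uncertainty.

0.0389 ± 0.00950

Let u = r − b = 635. δu = √(δr² + δb²) = √(2810 + 0.168) = 53.0, so δu/u = 0.0835.
Q is then a monomial in u, a, s:
δQ/Q = √((δu/u)² + (-2·δa/a)² + (½·δs/s)²) = √(0.00698 + 0.0499 + 0.00277) = 0.244
Q = 0.0389, so δQ = 0.244 × 0.0389 = 0.00950.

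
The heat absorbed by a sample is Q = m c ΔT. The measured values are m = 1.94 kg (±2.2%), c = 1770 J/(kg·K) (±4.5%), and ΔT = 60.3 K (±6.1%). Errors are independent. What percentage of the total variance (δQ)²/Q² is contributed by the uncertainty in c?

32.5%

(δQ/Q)² = (1·δm/m)² + (1·δc/c)² + (1·δΔT/ΔT)²
  m term: (1×0.0220)² = 0.000484
  c term: (1×0.0450)² = 0.00202
  ΔT term: (1×0.0610)² = 0.00372
Total = 0.00623. Share from c = 0.00202/0.00623 = 0.325.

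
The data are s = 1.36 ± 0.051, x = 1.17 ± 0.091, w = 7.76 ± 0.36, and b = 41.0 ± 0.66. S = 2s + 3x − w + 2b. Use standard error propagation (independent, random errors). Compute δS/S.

0.0174

Sums and differences: (δS)² = Σ (cᵢ δxᵢ)².
  (2·δs)² = 0.0104;  (3·δx)² = 0.0745;  (δw)² = 0.130;  (2·δb)² = 1.74
δS = √(1.96) = 1.40
S = 80.5, so δS/S = 1.40/80.5 = 0.0174.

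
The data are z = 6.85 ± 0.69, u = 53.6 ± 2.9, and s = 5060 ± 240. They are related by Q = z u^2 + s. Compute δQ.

2920

Let p = z·u^2 = 19700. δp/p = √((1·δz/z)² + (2·δu/u)²) = √(0.0101 + 0.0117) = 0.148, so δp = 2910.
Q = p + s: δQ = √(δp² + δs²) = √(8.46e+06 + 57600) = 2920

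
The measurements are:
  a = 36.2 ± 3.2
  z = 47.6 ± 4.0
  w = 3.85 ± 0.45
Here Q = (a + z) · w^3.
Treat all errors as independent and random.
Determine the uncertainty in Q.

1700

Let u = a + z = 83.8. δu = √(δa² + δz²) = √(10.2 + 16.0) = 5.12, so δu/u = 0.0611.
Q is then a monomial in u, w:
δQ/Q = √((δu/u)² + (3·δw/w)²) = √(0.00374 + 0.123) = 0.356
Q = 4780, so δQ = 0.356 × 4780 = 1700.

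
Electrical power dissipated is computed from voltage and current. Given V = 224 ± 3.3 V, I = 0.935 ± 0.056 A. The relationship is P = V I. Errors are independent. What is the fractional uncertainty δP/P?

0.0617

For a monomial P ∝ V, I, fractional errors add in quadrature:
  (1·δV/V)² = (1×0.0147)² = 0.000217;  (1·δI/I)² = (1×0.0599)² = 0.00359
δP/P = √(0.00380) = 0.0617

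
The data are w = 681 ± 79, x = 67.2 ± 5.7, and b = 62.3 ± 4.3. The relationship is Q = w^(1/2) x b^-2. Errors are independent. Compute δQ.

0.0778

For a monomial Q ∝ w^(1/2), x, b^-2, fractional errors add in quadrature:
  (½·δw/w)² = (0.5×0.116)² = 0.00336;  (1·δx/x)² = (1×0.0848)² = 0.00719;  (-2·δb/b)² = (-2×0.0690)² = 0.0191
δQ/Q = √(0.0296) = 0.172
Q = 0.452, so δQ = 0.172 × 0.452 = 0.0778.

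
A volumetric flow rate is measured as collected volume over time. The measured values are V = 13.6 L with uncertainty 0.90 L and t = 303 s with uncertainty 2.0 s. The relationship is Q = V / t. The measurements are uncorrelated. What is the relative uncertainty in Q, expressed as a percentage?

Products/powers → add relative errors in quadrature, weighted by exponent:
  (1·δV/V)² = (1×0.0662)² = 0.00438;  (-1·δt/t)² = (-1×0.00660)² = 4.36e-05
δQ/Q = √(0.00442) = 0.0665

6.65%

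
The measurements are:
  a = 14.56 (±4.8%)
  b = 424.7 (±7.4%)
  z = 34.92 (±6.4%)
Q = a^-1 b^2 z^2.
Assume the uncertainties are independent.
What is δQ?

3.04e+06

Each factor contributes (exponent × relative error)² to (δQ/Q)²:
  (-1·δa/a)² = (-1×0.0480)² = 0.00230;  (2·δb/b)² = (2×0.0740)² = 0.0219;  (2·δz/z)² = (2×0.0640)² = 0.0164
δQ/Q = √(0.0406) = 0.201
Q = 1.511e+07, so δQ = 0.201 × 1.511e+07 = 3.04e+06.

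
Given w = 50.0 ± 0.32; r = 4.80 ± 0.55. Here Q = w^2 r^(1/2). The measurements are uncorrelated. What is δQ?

322

Relative error in a monomial: (δQ/Q)² = Σ (nᵢ · δxᵢ/xᵢ)².
  (2·δw/w)² = (2×0.00640)² = 0.000164;  (½·δr/r)² = (0.5×0.115)² = 0.00328
δQ/Q = √(0.00345) = 0.0587
Q = 5480, so δQ = 0.0587 × 5480 = 322.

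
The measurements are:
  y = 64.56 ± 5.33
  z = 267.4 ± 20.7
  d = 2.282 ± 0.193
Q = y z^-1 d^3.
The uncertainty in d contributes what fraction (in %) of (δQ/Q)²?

(δQ/Q)² = (1·δy/y)² + (-1·δz/z)² + (3·δd/d)²
  y term: (1×0.0826)² = 0.00682
  z term: (-1×0.0774)² = 0.00599
  d term: (3×0.0846)² = 0.0644
Total = 0.0772. Share from d = 0.0644/0.0772 = 0.834.

83.4%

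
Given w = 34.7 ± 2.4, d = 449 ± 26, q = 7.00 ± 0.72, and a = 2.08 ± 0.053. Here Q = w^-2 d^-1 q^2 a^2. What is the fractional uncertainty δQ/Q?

Each factor contributes (exponent × relative error)² to (δQ/Q)²:
  (-2·δw/w)² = (-2×0.0692)² = 0.0191;  (-1·δd/d)² = (-1×0.0579)² = 0.00335;  (2·δq/q)² = (2×0.103)² = 0.0423;  (2·δa/a)² = (2×0.0255)² = 0.00260
δQ/Q = √(0.0674) = 0.260

0.260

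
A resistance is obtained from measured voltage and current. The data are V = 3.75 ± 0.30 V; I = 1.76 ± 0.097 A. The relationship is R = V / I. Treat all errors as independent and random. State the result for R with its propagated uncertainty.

2.13 ± 0.207 Ω

Each factor contributes (exponent × relative error)² to (δR/R)²:
  (1·δV/V)² = (1×0.0800)² = 0.00640;  (-1·δI/I)² = (-1×0.0551)² = 0.00304
δR/R = √(0.00944) = 0.0971
R = 2.13 Ω, so δR = 0.0971 × 2.13 = 0.207 Ω.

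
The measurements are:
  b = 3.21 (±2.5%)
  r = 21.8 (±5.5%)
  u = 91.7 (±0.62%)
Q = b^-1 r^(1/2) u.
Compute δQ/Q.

For a monomial Q ∝ b^-1, r^(1/2), u, fractional errors add in quadrature:
  (-1·δb/b)² = (-1×0.0250)² = 0.000625;  (½·δr/r)² = (0.5×0.0550)² = 0.000756;  (1·δu/u)² = (1×0.00620)² = 3.84e-05
δQ/Q = √(0.00142) = 0.0377

0.0377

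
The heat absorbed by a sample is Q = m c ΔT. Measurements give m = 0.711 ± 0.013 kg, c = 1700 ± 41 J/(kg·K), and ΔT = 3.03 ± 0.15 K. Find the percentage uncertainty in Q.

5.80%

Since Q is a product/quotient, work with relative uncertainties:
  (1·δm/m)² = (1×0.0183)² = 0.000334;  (1·δc/c)² = (1×0.0241)² = 0.000582;  (1·δΔT/ΔT)² = (1×0.0495)² = 0.00245
δQ/Q = √(0.00337) = 0.0580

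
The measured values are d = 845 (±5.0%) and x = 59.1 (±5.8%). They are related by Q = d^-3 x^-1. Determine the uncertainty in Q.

For a monomial Q ∝ d^-3, x^-1, fractional errors add in quadrature:
  (-3·δd/d)² = (-3×0.0500)² = 0.0225;  (-1·δx/x)² = (-1×0.0580)² = 0.00336
δQ/Q = √(0.0259) = 0.161
Q = 2.8e-11, so δQ = 0.161 × 2.8e-11 = 4.51e-12.

4.51e-12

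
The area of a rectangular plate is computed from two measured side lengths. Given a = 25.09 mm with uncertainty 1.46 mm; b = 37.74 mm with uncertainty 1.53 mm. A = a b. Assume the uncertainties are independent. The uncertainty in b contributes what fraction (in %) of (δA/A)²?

(δA/A)² = (1·δa/a)² + (1·δb/b)²
  a term: (1×0.0582)² = 0.00339
  b term: (1×0.0405)² = 0.00164
Total = 0.00503. Share from b = 0.00164/0.00503 = 0.327.

32.7%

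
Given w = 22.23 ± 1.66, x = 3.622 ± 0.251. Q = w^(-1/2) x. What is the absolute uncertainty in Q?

For a monomial Q ∝ w^(-1/2), x, fractional errors add in quadrature:
  (−½·δw/w)² = (-0.5×0.0747)² = 0.00139;  (1·δx/x)² = (1×0.0693)² = 0.00480
δQ/Q = √(0.00620) = 0.0787
Q = 0.7682, so δQ = 0.0787 × 0.7682 = 0.0605.

0.0605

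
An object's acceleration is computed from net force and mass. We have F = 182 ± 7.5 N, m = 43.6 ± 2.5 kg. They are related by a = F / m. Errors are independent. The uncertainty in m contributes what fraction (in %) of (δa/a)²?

65.9%

(δa/a)² = (1·δF/F)² + (-1·δm/m)²
  F term: (1×0.0412)² = 0.00170
  m term: (-1×0.0573)² = 0.00329
Total = 0.00499. Share from m = 0.00329/0.00499 = 0.659.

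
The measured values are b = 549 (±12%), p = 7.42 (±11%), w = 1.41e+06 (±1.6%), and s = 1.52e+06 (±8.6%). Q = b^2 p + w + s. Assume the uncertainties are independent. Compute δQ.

Let h = b^2·p = 2.24e+06. δh/h = √((2·δb/b)² + (1·δp/p)²) = √(0.0576 + 0.0121) = 0.264, so δh = 5.9e+05.
Q = h + w + s: δQ = √(δh² + δw² + δs²) = √(3.49e+11 + 5.09e+08 + 1.71e+10) = 6.05e+05

6.05e+05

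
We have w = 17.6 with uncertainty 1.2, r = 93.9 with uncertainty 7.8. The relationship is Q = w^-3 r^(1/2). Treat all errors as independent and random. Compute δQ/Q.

0.209

Each factor contributes (exponent × relative error)² to (δQ/Q)²:
  (-3·δw/w)² = (-3×0.0682)² = 0.0418;  (½·δr/r)² = (0.5×0.0831)² = 0.00173
δQ/Q = √(0.0436) = 0.209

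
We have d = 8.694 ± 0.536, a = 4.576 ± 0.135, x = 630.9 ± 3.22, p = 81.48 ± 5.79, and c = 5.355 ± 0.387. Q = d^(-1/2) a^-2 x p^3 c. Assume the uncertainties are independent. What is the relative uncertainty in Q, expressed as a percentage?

For a monomial Q ∝ d^(-1/2), a^-2, x, p^3, c, fractional errors add in quadrature:
  (−½·δd/d)² = (-0.5×0.0617)² = 0.000950;  (-2·δa/a)² = (-2×0.0295)² = 0.00348;  (1·δx/x)² = (1×0.00510)² = 2.6e-05;  (3·δp/p)² = (3×0.0711)² = 0.0454;  (1·δc/c)² = (1×0.0723)² = 0.00522
δQ/Q = √(0.0551) = 0.235

23.5%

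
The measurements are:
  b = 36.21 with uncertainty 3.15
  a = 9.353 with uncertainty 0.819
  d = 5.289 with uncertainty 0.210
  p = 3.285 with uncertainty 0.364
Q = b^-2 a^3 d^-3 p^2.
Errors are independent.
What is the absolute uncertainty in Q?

Q is a product of powers, so relative uncertainties combine in quadrature:
  (-2·δb/b)² = (-2×0.0870)² = 0.0303;  (3·δa/a)² = (3×0.0876)² = 0.0690;  (-3·δd/d)² = (-3×0.0397)² = 0.0142;  (2·δp/p)² = (2×0.111)² = 0.0491
δQ/Q = √(0.163) = 0.403
Q = 0.04551, so δQ = 0.403 × 0.04551 = 0.0184.

0.0184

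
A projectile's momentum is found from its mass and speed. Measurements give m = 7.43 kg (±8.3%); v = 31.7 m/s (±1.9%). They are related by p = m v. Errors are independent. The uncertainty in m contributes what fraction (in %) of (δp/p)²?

(δp/p)² = (1·δm/m)² + (1·δv/v)²
  m term: (1×0.0830)² = 0.00689
  v term: (1×0.0190)² = 0.000361
Total = 0.00725. Share from m = 0.00689/0.00725 = 0.950.

95.0%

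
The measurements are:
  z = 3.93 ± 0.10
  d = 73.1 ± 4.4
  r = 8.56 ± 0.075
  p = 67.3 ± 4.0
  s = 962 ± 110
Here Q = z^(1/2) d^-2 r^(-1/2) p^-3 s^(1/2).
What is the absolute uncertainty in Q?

Products/powers → add relative errors in quadrature, weighted by exponent:
  (½·δz/z)² = (0.5×0.0254)² = 0.000162;  (-2·δd/d)² = (-2×0.0602)² = 0.0145;  (−½·δr/r)² = (-0.5×0.00876)² = 1.92e-05;  (-3·δp/p)² = (-3×0.0594)² = 0.0318;  (½·δs/s)² = (0.5×0.114)² = 0.00327
δQ/Q = √(0.0497) = 0.223
Q = 1.29e-08, so δQ = 0.223 × 1.29e-08 = 2.88e-09.

2.88e-09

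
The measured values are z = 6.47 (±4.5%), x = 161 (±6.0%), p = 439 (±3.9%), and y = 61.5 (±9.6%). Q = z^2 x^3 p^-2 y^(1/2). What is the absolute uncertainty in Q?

1570

Products/powers → add relative errors in quadrature, weighted by exponent:
  (2·δz/z)² = (2×0.0450)² = 0.00810;  (3·δx/x)² = (3×0.0600)² = 0.0324;  (-2·δp/p)² = (-2×0.0390)² = 0.00608;  (½·δy/y)² = (0.5×0.0960)² = 0.00230
δQ/Q = √(0.0489) = 0.221
Q = 7110, so δQ = 0.221 × 7110 = 1570.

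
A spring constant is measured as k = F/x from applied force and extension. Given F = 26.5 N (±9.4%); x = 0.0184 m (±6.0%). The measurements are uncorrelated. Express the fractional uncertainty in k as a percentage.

11.2%

Products/powers → add relative errors in quadrature, weighted by exponent:
  (1·δF/F)² = (1×0.0940)² = 0.00884;  (-1·δx/x)² = (-1×0.0600)² = 0.00360
δk/k = √(0.0124) = 0.112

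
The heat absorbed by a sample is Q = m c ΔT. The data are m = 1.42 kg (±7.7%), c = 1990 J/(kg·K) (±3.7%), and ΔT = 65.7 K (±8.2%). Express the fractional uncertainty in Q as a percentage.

11.8%

Since Q is a product/quotient, work with relative uncertainties:
  (1·δm/m)² = (1×0.0770)² = 0.00593;  (1·δc/c)² = (1×0.0370)² = 0.00137;  (1·δΔT/ΔT)² = (1×0.0820)² = 0.00672
δQ/Q = √(0.0140) = 0.118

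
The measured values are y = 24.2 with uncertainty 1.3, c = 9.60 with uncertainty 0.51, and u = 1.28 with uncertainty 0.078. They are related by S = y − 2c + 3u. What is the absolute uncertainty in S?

1.67

Absolute uncertainties add in quadrature for a linear combination:
  (δy)² = 1.69;  (2·δc)² = 1.04;  (3·δu)² = 0.0548
δS = √(2.79) = 1.67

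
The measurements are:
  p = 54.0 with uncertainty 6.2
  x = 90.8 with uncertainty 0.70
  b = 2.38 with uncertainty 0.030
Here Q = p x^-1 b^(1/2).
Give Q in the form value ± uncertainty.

Relative error in a monomial: (δQ/Q)² = Σ (nᵢ · δxᵢ/xᵢ)².
  (1·δp/p)² = (1×0.115)² = 0.0132;  (-1·δx/x)² = (-1×0.00771)² = 5.94e-05;  (½·δb/b)² = (0.5×0.0126)² = 3.97e-05
δQ/Q = √(0.0133) = 0.115
Q = 0.917, so δQ = 0.115 × 0.917 = 0.106.

0.917 ± 0.106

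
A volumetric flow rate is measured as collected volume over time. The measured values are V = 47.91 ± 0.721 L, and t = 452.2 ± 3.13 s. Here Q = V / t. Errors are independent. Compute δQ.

0.00175 L/s

For a monomial Q ∝ V, t^-1, fractional errors add in quadrature:
  (1·δV/V)² = (1×0.0150)² = 0.000226;  (-1·δt/t)² = (-1×0.00692)² = 4.79e-05
δQ/Q = √(0.000274) = 0.0166
Q = 0.1059 L/s, so δQ = 0.0166 × 0.1059 = 0.00175 L/s.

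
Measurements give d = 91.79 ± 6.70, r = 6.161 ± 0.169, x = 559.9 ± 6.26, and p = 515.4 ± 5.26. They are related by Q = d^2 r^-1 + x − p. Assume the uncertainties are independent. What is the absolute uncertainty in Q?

203

Let w = d^2·r^-1 = 1368. δw/w = √((2·δd/d)² + (-1·δr/r)²) = √(0.0213 + 0.000752) = 0.149, so δw = 203.
Q = w + x − p: δQ = √(δw² + δx² + δp²) = √(41300 + 39.2 + 27.7) = 203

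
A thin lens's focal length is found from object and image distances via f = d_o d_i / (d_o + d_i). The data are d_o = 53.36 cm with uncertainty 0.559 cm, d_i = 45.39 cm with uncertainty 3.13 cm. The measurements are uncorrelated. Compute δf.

0.922 cm

∂f/∂d_o = (d_i/(d_o+d_i))² = 0.211;  ∂f/∂d_i = (d_o/(d_o+d_i))² = 0.292
δf = √((∂f/∂d_o · δd_o)² + (∂f/∂d_i · δd_i)²) = √(0.0139 + 0.835) = 0.922 cm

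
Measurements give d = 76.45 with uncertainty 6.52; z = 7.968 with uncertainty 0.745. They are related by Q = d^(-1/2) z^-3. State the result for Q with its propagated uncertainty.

Relative error in a monomial: (δQ/Q)² = Σ (nᵢ · δxᵢ/xᵢ)².
  (−½·δd/d)² = (-0.5×0.0853)² = 0.00182;  (-3·δz/z)² = (-3×0.0935)² = 0.0787
δQ/Q = √(0.0805) = 0.284
Q = 0.0002261, so δQ = 0.284 × 0.0002261 = 6.41e-05.

(2.261 ± 0.641) × 10^-4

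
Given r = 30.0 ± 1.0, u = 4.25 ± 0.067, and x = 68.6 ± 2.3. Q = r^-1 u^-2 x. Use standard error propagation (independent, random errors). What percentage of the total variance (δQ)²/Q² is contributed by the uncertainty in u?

30.8%

(δQ/Q)² = (-1·δr/r)² + (-2·δu/u)² + (1·δx/x)²
  r term: (-1×0.0333)² = 0.00111
  u term: (-2×0.0158)² = 0.000994
  x term: (1×0.0335)² = 0.00112
Total = 0.00323. Share from u = 0.000994/0.00323 = 0.308.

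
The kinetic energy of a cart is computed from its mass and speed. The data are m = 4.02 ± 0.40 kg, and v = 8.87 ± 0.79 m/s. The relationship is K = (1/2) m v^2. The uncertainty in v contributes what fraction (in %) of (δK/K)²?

76.2%

(δK/K)² = (1·δm/m)² + (2·δv/v)²
  m term: (1×0.0995)² = 0.00990
  v term: (2×0.0891)² = 0.0317
Total = 0.0416. Share from v = 0.0317/0.0416 = 0.762.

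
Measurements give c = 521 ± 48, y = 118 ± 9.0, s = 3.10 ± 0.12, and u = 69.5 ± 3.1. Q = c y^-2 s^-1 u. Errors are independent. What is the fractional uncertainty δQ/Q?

For a monomial Q ∝ c, y^-2, s^-1, u, fractional errors add in quadrature:
  (1·δc/c)² = (1×0.0921)² = 0.00849;  (-2·δy/y)² = (-2×0.0763)² = 0.0233;  (-1·δs/s)² = (-1×0.0387)² = 0.00150;  (1·δu/u)² = (1×0.0446)² = 0.00199
δQ/Q = √(0.0352) = 0.188

0.188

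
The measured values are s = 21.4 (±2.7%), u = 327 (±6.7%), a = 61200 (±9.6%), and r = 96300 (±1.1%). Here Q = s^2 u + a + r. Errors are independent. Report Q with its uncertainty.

(3.07 ± 0.142) × 10^5

Let p = s^2·u = 1.5e+05. δp/p = √((2·δs/s)² + (1·δu/u)²) = √(0.00292 + 0.00449) = 0.0861, so δp = 12900.
Q = p + a + r: δQ = √(δp² + δa² + δr²) = √(1.66e+08 + 3.45e+07 + 1.12e+06) = 14200
Q = 3.07e+05.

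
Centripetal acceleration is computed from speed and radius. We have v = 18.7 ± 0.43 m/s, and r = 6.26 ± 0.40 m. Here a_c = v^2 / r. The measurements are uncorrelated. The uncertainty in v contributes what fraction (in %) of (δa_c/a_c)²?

34.1%

(δa_c/a_c)² = (2·δv/v)² + (-1·δr/r)²
  v term: (2×0.0230)² = 0.00212
  r term: (-1×0.0639)² = 0.00408
Total = 0.00620. Share from v = 0.00212/0.00620 = 0.341.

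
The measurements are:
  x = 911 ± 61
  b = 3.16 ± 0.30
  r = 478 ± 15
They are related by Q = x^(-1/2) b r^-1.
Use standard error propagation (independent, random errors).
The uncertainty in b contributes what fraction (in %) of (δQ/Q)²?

(δQ/Q)² = (−½·δx/x)² + (1·δb/b)² + (-1·δr/r)²
  x term: (-0.5×0.0670)² = 0.00112
  b term: (1×0.0949)² = 0.00901
  r term: (-1×0.0314)² = 0.000985
Total = 0.0111. Share from b = 0.00901/0.0111 = 0.811.

81.1%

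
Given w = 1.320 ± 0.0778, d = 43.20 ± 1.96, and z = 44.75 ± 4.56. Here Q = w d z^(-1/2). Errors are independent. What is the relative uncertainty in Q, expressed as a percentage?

Products/powers → add relative errors in quadrature, weighted by exponent:
  (1·δw/w)² = (1×0.0589)² = 0.00347;  (1·δd/d)² = (1×0.0454)² = 0.00206;  (−½·δz/z)² = (-0.5×0.102)² = 0.00260
δQ/Q = √(0.00813) = 0.0902

9.02%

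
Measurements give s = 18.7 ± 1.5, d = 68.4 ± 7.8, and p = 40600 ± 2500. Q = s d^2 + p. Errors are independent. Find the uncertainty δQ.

21300

Let w = s·d^2 = 87500. δw/w = √((1·δs/s)² + (2·δd/d)²) = √(0.00643 + 0.0520) = 0.242, so δw = 21200.
Q = w + p: δQ = √(δw² + δp²) = √(4.47e+08 + 6.25e+06) = 21300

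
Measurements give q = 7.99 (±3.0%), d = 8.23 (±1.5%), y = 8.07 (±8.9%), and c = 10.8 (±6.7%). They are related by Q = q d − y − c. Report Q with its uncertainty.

Let p = q·d = 65.8. δp/p = √((1·δq/q)² + (1·δd/d)²) = √(0.000900 + 0.000225) = 0.0335, so δp = 2.21.
Q = p − y − c: δQ = √(δp² + δy² + δc²) = √(4.86 + 0.516 + 0.524) = 2.43
Q = 46.9.

46.9 ± 2.43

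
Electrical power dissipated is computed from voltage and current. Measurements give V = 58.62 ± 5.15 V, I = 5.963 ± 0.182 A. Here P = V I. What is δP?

Each factor contributes (exponent × relative error)² to (δP/P)²:
  (1·δV/V)² = (1×0.0879)² = 0.00772;  (1·δI/I)² = (1×0.0305)² = 0.000932
δP/P = √(0.00865) = 0.0930
P = 349.6 W, so δP = 0.0930 × 349.6 = 32.5 W.

32.5 W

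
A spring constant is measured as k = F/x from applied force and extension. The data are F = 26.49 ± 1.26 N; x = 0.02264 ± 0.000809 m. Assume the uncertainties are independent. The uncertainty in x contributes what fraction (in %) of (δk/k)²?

36.1%

(δk/k)² = (1·δF/F)² + (-1·δx/x)²
  F term: (1×0.0476)² = 0.00226
  x term: (-1×0.0357)² = 0.00128
Total = 0.00354. Share from x = 0.00128/0.00354 = 0.361.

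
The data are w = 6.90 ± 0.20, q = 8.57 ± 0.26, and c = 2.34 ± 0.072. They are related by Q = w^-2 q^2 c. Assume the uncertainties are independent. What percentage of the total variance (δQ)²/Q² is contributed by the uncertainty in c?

11.9%

(δQ/Q)² = (-2·δw/w)² + (2·δq/q)² + (1·δc/c)²
  w term: (-2×0.0290)² = 0.00336
  q term: (2×0.0303)² = 0.00368
  c term: (1×0.0308)² = 0.000947
Total = 0.00799. Share from c = 0.000947/0.00799 = 0.119.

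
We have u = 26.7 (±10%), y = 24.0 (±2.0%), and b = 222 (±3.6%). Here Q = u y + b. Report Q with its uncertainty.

Let p = u·y = 641. δp/p = √((1·δu/u)² + (1·δy/y)²) = √(0.0100 + 0.000400) = 0.102, so δp = 65.3.
Q = p + b: δQ = √(δp² + δb²) = √(4270 + 63.9) = 65.8
Q = 863.

863 ± 65.8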